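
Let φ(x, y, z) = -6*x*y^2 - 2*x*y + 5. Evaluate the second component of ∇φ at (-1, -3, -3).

-34

(∇φ)_2 = ∂φ/∂y = -12*x*y - 2*x
At (-1, -3, -3): -34.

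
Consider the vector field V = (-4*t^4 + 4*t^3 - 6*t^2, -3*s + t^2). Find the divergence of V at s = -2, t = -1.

∂V₁/∂s = 0
∂V₂/∂t = 2*t
∇·V = 2*t
At (-2, -1): -2.

-2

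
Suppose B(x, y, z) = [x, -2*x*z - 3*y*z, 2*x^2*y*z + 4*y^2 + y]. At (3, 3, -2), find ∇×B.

(4, 72, 4)

(∇×B)₁ = ∂B₃/∂y − ∂B₂/∂z = 2*x^2*z + 2*x + 11*y + 1
(∇×B)₂ = ∂B₁/∂z − ∂B₃/∂x = -4*x*y*z
(∇×B)₃ = ∂B₂/∂x − ∂B₁/∂y = -2*z
∇×B = (2*x^2*z + 2*x + 11*y + 1, -4*x*y*z, -2*z)
At (3, 3, -2): (4, 72, 4).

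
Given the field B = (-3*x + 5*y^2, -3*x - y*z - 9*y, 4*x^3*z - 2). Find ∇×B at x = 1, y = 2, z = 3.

(2, -36, -23)

(∇×B)₁ = ∂B₃/∂y − ∂B₂/∂z = y
(∇×B)₂ = ∂B₁/∂z − ∂B₃/∂x = -12*x^2*z
(∇×B)₃ = ∂B₂/∂x − ∂B₁/∂y = -10*y - 3
∇×B = (y, -12*x^2*z, -10*y - 3)
At (1, 2, 3): (2, -36, -23).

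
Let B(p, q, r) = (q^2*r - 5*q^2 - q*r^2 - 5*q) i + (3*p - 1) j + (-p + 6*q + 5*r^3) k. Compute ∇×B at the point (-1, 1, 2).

(∇×B)₁ = ∂B₃/∂q − ∂B₂/∂r = 6
(∇×B)₂ = ∂B₁/∂r − ∂B₃/∂p = q^2 - 2*q*r + 1
(∇×B)₃ = ∂B₂/∂p − ∂B₁/∂q = -2*q*r + 10*q + r^2 + 8
∇×B = (6, q^2 - 2*q*r + 1, -2*q*r + 10*q + r^2 + 8)
At (-1, 1, 2): (6, -2, 18).

(6, -2, 18)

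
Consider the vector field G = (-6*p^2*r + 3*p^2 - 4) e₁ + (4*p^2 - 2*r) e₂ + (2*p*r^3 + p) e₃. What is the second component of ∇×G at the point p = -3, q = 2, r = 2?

-71

(∇×G)_2 = ∂G₁/∂r − ∂G₃/∂p
= -6*p^2 − (2*r^3 + 1)
= -6*p^2 - 2*r^3 - 1
At (-3, 2, 2): -71.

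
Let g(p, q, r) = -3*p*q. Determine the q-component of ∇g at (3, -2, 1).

-9

(∇g)_2 = ∂g/∂q = -3*p
At (3, -2, 1): -9.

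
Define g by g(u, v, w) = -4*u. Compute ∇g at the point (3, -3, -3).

(-4, 0, 0)

∂g/∂u = -4
∂g/∂v = 0
∂g/∂w = 0
∇g = (-4, 0, 0)
At (3, -3, -3): (-4, 0, 0).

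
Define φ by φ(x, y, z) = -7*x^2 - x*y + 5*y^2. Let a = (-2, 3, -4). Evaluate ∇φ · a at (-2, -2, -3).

∂φ/∂x = -14*x - y
∂φ/∂y = -x + 10*y
∂φ/∂z = 0
∇φ at (-2, -2, -3) = (30, -18, 0)
∇φ · a = (30)(-2) + (-18)(3) + (0)(-4) = -114

-114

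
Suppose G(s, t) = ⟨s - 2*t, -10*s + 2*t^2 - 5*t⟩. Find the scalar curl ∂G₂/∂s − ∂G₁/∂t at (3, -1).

-8

∂G₂/∂s = -10
∂G₁/∂t = -2
Scalar curl = -8
At (3, -1): -8.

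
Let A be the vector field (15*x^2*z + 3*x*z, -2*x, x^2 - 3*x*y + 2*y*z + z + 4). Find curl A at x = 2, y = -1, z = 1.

(-4, 59, -2)

(∇×A)₁ = ∂A₃/∂y − ∂A₂/∂z = -3*x + 2*z
(∇×A)₂ = ∂A₁/∂z − ∂A₃/∂x = 15*x^2 + x + 3*y
(∇×A)₃ = ∂A₂/∂x − ∂A₁/∂y = -2
∇×A = (-3*x + 2*z, 15*x^2 + x + 3*y, -2)
At (2, -1, 1): (-4, 59, -2).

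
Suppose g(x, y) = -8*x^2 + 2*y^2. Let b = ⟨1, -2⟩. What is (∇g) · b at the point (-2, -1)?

∂g/∂x = -16*x
∂g/∂y = 4*y
∇g at (-2, -1) = (32, -4)
∇g · b = (32)(1) + (-4)(-2) = 40

40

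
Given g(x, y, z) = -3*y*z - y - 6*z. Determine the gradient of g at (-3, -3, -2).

∂g/∂x = 0
∂g/∂y = -3*z - 1
∂g/∂z = -3*y - 6
∇g = (0, -3*z - 1, -3*y - 6)
At (-3, -3, -2): (0, 5, 3).

(0, 5, 3)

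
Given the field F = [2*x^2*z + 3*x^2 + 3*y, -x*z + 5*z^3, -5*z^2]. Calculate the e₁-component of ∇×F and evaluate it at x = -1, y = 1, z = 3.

-136

(∇×F)_1 = ∂F₃/∂y − ∂F₂/∂z
= 0 − (-x + 15*z^2)
= x - 15*z^2
At (-1, 1, 3): -136.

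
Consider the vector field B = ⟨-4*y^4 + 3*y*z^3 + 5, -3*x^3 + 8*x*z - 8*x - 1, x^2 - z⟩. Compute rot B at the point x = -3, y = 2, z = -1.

(24, 24, 34)

(∇×B)₁ = ∂B₃/∂y − ∂B₂/∂z = -8*x
(∇×B)₂ = ∂B₁/∂z − ∂B₃/∂x = -2*x + 9*y*z^2
(∇×B)₃ = ∂B₂/∂x − ∂B₁/∂y = -9*x^2 + 16*y^3 - 3*z^3 + 8*z - 8
∇×B = (-8*x, -2*x + 9*y*z^2, -9*x^2 + 16*y^3 - 3*z^3 + 8*z - 8)
At (-3, 2, -1): (24, 24, 34).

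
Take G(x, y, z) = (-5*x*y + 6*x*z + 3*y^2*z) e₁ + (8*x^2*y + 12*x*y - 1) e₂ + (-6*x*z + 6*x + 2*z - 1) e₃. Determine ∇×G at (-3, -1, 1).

(∇×G)₁ = ∂G₃/∂y − ∂G₂/∂z = 0
(∇×G)₂ = ∂G₁/∂z − ∂G₃/∂x = 6*x + 3*y^2 + 6*z - 6
(∇×G)₃ = ∂G₂/∂x − ∂G₁/∂y = 16*x*y + 5*x - 6*y*z + 12*y
∇×G = (0, 6*x + 3*y^2 + 6*z - 6, 16*x*y + 5*x - 6*y*z + 12*y)
At (-3, -1, 1): (0, -15, 27).

(0, -15, 27)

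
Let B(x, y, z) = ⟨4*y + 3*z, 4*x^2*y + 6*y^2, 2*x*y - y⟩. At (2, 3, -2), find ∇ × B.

(∇×B)₁ = ∂B₃/∂y − ∂B₂/∂z = 2*x - 1
(∇×B)₂ = ∂B₁/∂z − ∂B₃/∂x = -2*y + 3
(∇×B)₃ = ∂B₂/∂x − ∂B₁/∂y = 8*x*y - 4
∇×B = (2*x - 1, -2*y + 3, 8*x*y - 4)
At (2, 3, -2): (3, -3, 44).

(3, -3, 44)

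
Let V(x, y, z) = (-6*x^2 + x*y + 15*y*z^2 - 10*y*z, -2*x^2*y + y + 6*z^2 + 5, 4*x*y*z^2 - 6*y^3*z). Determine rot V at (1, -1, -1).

(34, 44, -22)

(∇×V)₁ = ∂V₃/∂y − ∂V₂/∂z = 4*x*z^2 - 18*y^2*z - 12*z
(∇×V)₂ = ∂V₁/∂z − ∂V₃/∂x = -4*y*z^2 + 30*y*z - 10*y
(∇×V)₃ = ∂V₂/∂x − ∂V₁/∂y = -4*x*y - x - 15*z^2 + 10*z
∇×V = (4*x*z^2 - 18*y^2*z - 12*z, -4*y*z^2 + 30*y*z - 10*y, -4*x*y - x - 15*z^2 + 10*z)
At (1, -1, -1): (34, 44, -22).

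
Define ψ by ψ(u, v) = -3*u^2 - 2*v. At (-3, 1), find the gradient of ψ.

(18, -2)

∂ψ/∂u = -6*u
∂ψ/∂v = -2
∇ψ = (-6*u, -2)
At (-3, 1): (18, -2).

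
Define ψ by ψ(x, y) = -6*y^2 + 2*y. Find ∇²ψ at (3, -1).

-12

∂²ψ/∂x² = 0
∂²ψ/∂y² = -12
∇²ψ = -12
At (3, -1): -12.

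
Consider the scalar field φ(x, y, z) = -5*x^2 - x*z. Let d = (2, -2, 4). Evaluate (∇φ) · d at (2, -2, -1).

-46

∂φ/∂x = -10*x - z
∂φ/∂y = 0
∂φ/∂z = -x
∇φ at (2, -2, -1) = (-19, 0, -2)
∇φ · d = (-19)(2) + (0)(-2) + (-2)(4) = -46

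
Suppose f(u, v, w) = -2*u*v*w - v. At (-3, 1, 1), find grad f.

∂f/∂u = -2*v*w
∂f/∂v = -2*u*w - 1
∂f/∂w = -2*u*v
∇f = (-2*v*w, -2*u*w - 1, -2*u*v)
At (-3, 1, 1): (-2, 5, 6).

(-2, 5, 6)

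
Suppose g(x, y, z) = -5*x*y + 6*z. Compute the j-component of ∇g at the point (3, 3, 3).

-15

(∇g)_2 = ∂g/∂y = -5*x
At (3, 3, 3): -15.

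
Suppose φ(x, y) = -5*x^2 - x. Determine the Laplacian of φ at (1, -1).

∂²φ/∂x² = -10
∂²φ/∂y² = 0
∇²φ = -10
At (1, -1): -10.

-10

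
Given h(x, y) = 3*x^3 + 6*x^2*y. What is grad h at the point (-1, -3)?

(45, 6)

∂h/∂x = 9*x^2 + 12*x*y
∂h/∂y = 6*x^2
∇h = (9*x^2 + 12*x*y, 6*x^2)
At (-1, -3): (45, 6).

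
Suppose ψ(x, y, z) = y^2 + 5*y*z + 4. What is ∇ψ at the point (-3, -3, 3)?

∂ψ/∂x = 0
∂ψ/∂y = 2*y + 5*z
∂ψ/∂z = 5*y
∇ψ = (0, 2*y + 5*z, 5*y)
At (-3, -3, 3): (0, 9, -15).

(0, 9, -15)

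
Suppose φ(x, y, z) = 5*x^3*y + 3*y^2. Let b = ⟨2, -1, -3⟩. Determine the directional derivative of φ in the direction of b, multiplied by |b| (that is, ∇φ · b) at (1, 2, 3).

∂φ/∂x = 15*x^2*y
∂φ/∂y = 5*x^3 + 6*y
∂φ/∂z = 0
∇φ at (1, 2, 3) = (30, 17, 0)
∇φ · b = (30)(2) + (17)(-1) + (0)(-3) = 43

43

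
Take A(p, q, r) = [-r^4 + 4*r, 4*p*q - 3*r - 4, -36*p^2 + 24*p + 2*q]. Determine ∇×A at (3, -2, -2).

(5, 228, -8)

(∇×A)₁ = ∂A₃/∂q − ∂A₂/∂r = 5
(∇×A)₂ = ∂A₁/∂r − ∂A₃/∂p = 72*p - 4*r^3 - 20
(∇×A)₃ = ∂A₂/∂p − ∂A₁/∂q = 4*q
∇×A = (5, 72*p - 4*r^3 - 20, 4*q)
At (3, -2, -2): (5, 228, -8).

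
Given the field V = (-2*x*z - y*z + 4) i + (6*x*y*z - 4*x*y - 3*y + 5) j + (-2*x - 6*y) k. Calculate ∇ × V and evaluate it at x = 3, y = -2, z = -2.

(30, -2, 30)

(∇×V)₁ = ∂V₃/∂y − ∂V₂/∂z = -6*x*y - 6
(∇×V)₂ = ∂V₁/∂z − ∂V₃/∂x = -2*x - y + 2
(∇×V)₃ = ∂V₂/∂x − ∂V₁/∂y = 6*y*z - 4*y + z
∇×V = (-6*x*y - 6, -2*x - y + 2, 6*y*z - 4*y + z)
At (3, -2, -2): (30, -2, 30).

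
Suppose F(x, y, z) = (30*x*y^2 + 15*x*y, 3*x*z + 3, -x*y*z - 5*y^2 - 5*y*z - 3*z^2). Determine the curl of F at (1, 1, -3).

(5, -3, -84)

(∇×F)₁ = ∂F₃/∂y − ∂F₂/∂z = -x*z - 3*x - 10*y - 5*z
(∇×F)₂ = ∂F₁/∂z − ∂F₃/∂x = y*z
(∇×F)₃ = ∂F₂/∂x − ∂F₁/∂y = -60*x*y - 15*x + 3*z
∇×F = (-x*z - 3*x - 10*y - 5*z, y*z, -60*x*y - 15*x + 3*z)
At (1, 1, -3): (5, -3, -84).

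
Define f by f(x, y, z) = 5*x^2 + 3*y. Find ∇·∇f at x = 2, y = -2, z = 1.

10

∂²f/∂x² = 10
∂²f/∂y² = 0
∂²f/∂z² = 0
∇²f = 10
At (2, -2, 1): 10.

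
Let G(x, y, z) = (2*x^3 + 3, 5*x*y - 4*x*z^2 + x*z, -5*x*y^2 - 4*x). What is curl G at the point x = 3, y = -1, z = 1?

(∇×G)₁ = ∂G₃/∂y − ∂G₂/∂z = -10*x*y + 8*x*z - x
(∇×G)₂ = ∂G₁/∂z − ∂G₃/∂x = 5*y^2 + 4
(∇×G)₃ = ∂G₂/∂x − ∂G₁/∂y = 5*y - 4*z^2 + z
∇×G = (-10*x*y + 8*x*z - x, 5*y^2 + 4, 5*y - 4*z^2 + z)
At (3, -1, 1): (51, 9, -8).

(51, 9, -8)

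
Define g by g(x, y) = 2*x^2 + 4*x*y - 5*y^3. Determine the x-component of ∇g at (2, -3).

-4

(∇g)_1 = ∂g/∂x = 4*x + 4*y
At (2, -3): -4.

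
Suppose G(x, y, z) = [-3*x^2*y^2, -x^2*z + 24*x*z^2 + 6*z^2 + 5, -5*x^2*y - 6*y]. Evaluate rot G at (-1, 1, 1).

(∇×G)₁ = ∂G₃/∂y − ∂G₂/∂z = -4*x^2 - 48*x*z - 12*z - 6
(∇×G)₂ = ∂G₁/∂z − ∂G₃/∂x = 10*x*y
(∇×G)₃ = ∂G₂/∂x − ∂G₁/∂y = 6*x^2*y - 2*x*z + 24*z^2
∇×G = (-4*x^2 - 48*x*z - 12*z - 6, 10*x*y, 6*x^2*y - 2*x*z + 24*z^2)
At (-1, 1, 1): (26, -10, 32).

(26, -10, 32)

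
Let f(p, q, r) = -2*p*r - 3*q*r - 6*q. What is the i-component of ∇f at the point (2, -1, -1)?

2

(∇f)_1 = ∂f/∂p = -2*r
At (2, -1, -1): 2.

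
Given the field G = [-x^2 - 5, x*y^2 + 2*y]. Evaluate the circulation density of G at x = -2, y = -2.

4

∂G₂/∂x = y^2
∂G₁/∂y = 0
Scalar curl = y^2
At (-2, -2): 4.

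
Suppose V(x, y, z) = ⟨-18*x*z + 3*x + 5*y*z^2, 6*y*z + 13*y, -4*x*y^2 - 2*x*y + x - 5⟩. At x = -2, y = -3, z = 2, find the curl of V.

(∇×V)₁ = ∂V₃/∂y − ∂V₂/∂z = -8*x*y - 2*x - 6*y
(∇×V)₂ = ∂V₁/∂z − ∂V₃/∂x = -18*x + 4*y^2 + 10*y*z + 2*y - 1
(∇×V)₃ = ∂V₂/∂x − ∂V₁/∂y = -5*z^2
∇×V = (-8*x*y - 2*x - 6*y, -18*x + 4*y^2 + 10*y*z + 2*y - 1, -5*z^2)
At (-2, -3, 2): (-26, 5, -20).

(-26, 5, -20)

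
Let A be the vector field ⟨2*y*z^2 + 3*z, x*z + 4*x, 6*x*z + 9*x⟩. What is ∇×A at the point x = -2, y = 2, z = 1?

(2, -4, 3)

(∇×A)₁ = ∂A₃/∂y − ∂A₂/∂z = -x
(∇×A)₂ = ∂A₁/∂z − ∂A₃/∂x = 4*y*z - 6*z - 6
(∇×A)₃ = ∂A₂/∂x − ∂A₁/∂y = -2*z^2 + z + 4
∇×A = (-x, 4*y*z - 6*z - 6, -2*z^2 + z + 4)
At (-2, 2, 1): (2, -4, 3).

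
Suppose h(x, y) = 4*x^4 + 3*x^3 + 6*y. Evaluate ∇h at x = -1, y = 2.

(-7, 6)

∂h/∂x = 16*x^3 + 9*x^2
∂h/∂y = 6
∇h = (16*x^3 + 9*x^2, 6)
At (-1, 2): (-7, 6).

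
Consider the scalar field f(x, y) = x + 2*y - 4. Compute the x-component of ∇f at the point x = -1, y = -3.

1

(∇f)_1 = ∂f/∂x = 1
At (-1, -3): 1.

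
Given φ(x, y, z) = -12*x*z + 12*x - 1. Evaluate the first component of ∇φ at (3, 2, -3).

48

(∇φ)_1 = ∂φ/∂x = -12*z + 12
At (3, 2, -3): 48.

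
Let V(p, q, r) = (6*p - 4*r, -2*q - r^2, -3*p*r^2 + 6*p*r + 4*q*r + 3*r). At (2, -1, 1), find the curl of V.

(∇×V)₁ = ∂V₃/∂q − ∂V₂/∂r = 6*r
(∇×V)₂ = ∂V₁/∂r − ∂V₃/∂p = 3*r^2 - 6*r - 4
(∇×V)₃ = ∂V₂/∂p − ∂V₁/∂q = 0
∇×V = (6*r, 3*r^2 - 6*r - 4, 0)
At (2, -1, 1): (6, -7, 0).

(6, -7, 0)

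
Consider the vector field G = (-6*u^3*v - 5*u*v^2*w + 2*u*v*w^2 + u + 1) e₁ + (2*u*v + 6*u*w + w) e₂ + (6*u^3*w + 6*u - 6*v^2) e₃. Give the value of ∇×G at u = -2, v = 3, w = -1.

(-25, 180, 16)

(∇×G)₁ = ∂G₃/∂v − ∂G₂/∂w = -6*u - 12*v - 1
(∇×G)₂ = ∂G₁/∂w − ∂G₃/∂u = -18*u^2*w - 5*u*v^2 + 4*u*v*w - 6
(∇×G)₃ = ∂G₂/∂u − ∂G₁/∂v = 6*u^3 + 10*u*v*w - 2*u*w^2 + 2*v + 6*w
∇×G = (-6*u - 12*v - 1, -18*u^2*w - 5*u*v^2 + 4*u*v*w - 6, 6*u^3 + 10*u*v*w - 2*u*w^2 + 2*v + 6*w)
At (-2, 3, -1): (-25, 180, 16).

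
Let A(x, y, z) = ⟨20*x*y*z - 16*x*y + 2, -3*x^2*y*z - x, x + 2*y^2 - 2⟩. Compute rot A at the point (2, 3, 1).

(48, 119, -45)

(∇×A)₁ = ∂A₃/∂y − ∂A₂/∂z = 3*x^2*y + 4*y
(∇×A)₂ = ∂A₁/∂z − ∂A₃/∂x = 20*x*y - 1
(∇×A)₃ = ∂A₂/∂x − ∂A₁/∂y = -6*x*y*z - 20*x*z + 16*x - 1
∇×A = (3*x^2*y + 4*y, 20*x*y - 1, -6*x*y*z - 20*x*z + 16*x - 1)
At (2, 3, 1): (48, 119, -45).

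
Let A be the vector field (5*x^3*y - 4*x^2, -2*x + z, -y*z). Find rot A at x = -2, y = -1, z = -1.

(0, 0, 38)

(∇×A)₁ = ∂A₃/∂y − ∂A₂/∂z = -z - 1
(∇×A)₂ = ∂A₁/∂z − ∂A₃/∂x = 0
(∇×A)₃ = ∂A₂/∂x − ∂A₁/∂y = -5*x^3 - 2
∇×A = (-z - 1, 0, -5*x^3 - 2)
At (-2, -1, -1): (0, 0, 38).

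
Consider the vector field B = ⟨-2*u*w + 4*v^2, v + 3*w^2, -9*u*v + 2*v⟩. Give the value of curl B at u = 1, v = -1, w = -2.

(∇×B)₁ = ∂B₃/∂v − ∂B₂/∂w = -9*u - 6*w + 2
(∇×B)₂ = ∂B₁/∂w − ∂B₃/∂u = -2*u + 9*v
(∇×B)₃ = ∂B₂/∂u − ∂B₁/∂v = -8*v
∇×B = (-9*u - 6*w + 2, -2*u + 9*v, -8*v)
At (1, -1, -2): (5, -11, 8).

(5, -11, 8)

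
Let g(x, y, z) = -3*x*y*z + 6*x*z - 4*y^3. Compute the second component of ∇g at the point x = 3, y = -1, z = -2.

6

(∇g)_2 = ∂g/∂y = -3*x*z - 12*y^2
At (3, -1, -2): 6.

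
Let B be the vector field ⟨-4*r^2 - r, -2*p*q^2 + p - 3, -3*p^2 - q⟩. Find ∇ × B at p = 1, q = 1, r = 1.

(∇×B)₁ = ∂B₃/∂q − ∂B₂/∂r = -1
(∇×B)₂ = ∂B₁/∂r − ∂B₃/∂p = 6*p - 8*r - 1
(∇×B)₃ = ∂B₂/∂p − ∂B₁/∂q = -2*q^2 + 1
∇×B = (-1, 6*p - 8*r - 1, -2*q^2 + 1)
At (1, 1, 1): (-1, -3, -1).

(-1, -3, -1)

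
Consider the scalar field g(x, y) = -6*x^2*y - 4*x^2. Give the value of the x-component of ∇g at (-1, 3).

(∇g)_1 = ∂g/∂x = -12*x*y - 8*x
At (-1, 3): 44.

44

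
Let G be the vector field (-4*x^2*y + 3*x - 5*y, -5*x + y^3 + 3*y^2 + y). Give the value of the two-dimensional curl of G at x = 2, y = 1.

∂G₂/∂x = -5
∂G₁/∂y = -4*x^2 - 5
Scalar curl = 4*x^2
At (2, 1): 16.

16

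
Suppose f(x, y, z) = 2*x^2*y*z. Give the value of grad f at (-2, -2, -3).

(-48, -24, -16)

∂f/∂x = 4*x*y*z
∂f/∂y = 2*x^2*z
∂f/∂z = 2*x^2*y
∇f = (4*x*y*z, 2*x^2*z, 2*x^2*y)
At (-2, -2, -3): (-48, -24, -16).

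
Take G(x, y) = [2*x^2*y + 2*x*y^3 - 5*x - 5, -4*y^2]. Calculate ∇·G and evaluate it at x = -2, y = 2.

∂G₁/∂x = 4*x*y + 2*y^3 - 5
∂G₂/∂y = -8*y
∇·G = 4*x*y + 2*y^3 - 8*y - 5
At (-2, 2): -21.

-21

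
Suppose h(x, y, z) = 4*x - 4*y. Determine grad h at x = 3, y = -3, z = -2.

∂h/∂x = 4
∂h/∂y = -4
∂h/∂z = 0
∇h = (4, -4, 0)
At (3, -3, -2): (4, -4, 0).

(4, -4, 0)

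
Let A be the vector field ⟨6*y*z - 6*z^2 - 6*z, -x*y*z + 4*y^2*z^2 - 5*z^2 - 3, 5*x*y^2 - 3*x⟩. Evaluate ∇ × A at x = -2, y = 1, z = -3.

(-28, 34, 21)

(∇×A)₁ = ∂A₃/∂y − ∂A₂/∂z = 11*x*y - 8*y^2*z + 10*z
(∇×A)₂ = ∂A₁/∂z − ∂A₃/∂x = -5*y^2 + 6*y - 12*z - 3
(∇×A)₃ = ∂A₂/∂x − ∂A₁/∂y = -y*z - 6*z
∇×A = (11*x*y - 8*y^2*z + 10*z, -5*y^2 + 6*y - 12*z - 3, -y*z - 6*z)
At (-2, 1, -3): (-28, 34, 21).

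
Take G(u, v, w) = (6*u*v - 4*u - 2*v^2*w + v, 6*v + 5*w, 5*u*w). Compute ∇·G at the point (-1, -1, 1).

∂G₁/∂u = 6*v - 4
∂G₂/∂v = 6
∂G₃/∂w = 5*u
∇·G = 5*u + 6*v + 2
At (-1, -1, 1): -9.

-9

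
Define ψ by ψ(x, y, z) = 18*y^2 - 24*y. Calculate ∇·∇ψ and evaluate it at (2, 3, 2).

36

∂²ψ/∂x² = 0
∂²ψ/∂y² = 36
∂²ψ/∂z² = 0
∇²ψ = 36
At (2, 3, 2): 36.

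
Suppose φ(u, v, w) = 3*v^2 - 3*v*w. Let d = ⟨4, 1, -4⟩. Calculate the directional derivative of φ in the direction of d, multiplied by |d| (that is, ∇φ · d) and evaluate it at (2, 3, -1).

∂φ/∂u = 0
∂φ/∂v = 6*v - 3*w
∂φ/∂w = -3*v
∇φ at (2, 3, -1) = (0, 21, -9)
∇φ · d = (0)(4) + (21)(1) + (-9)(-4) = 57

57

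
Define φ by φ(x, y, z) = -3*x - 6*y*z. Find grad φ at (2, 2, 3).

(-3, -18, -12)

∂φ/∂x = -3
∂φ/∂y = -6*z
∂φ/∂z = -6*y
∇φ = (-3, -6*z, -6*y)
At (2, 2, 3): (-3, -18, -12).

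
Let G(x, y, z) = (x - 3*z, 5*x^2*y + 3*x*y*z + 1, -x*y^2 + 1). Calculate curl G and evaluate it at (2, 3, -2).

(∇×G)₁ = ∂G₃/∂y − ∂G₂/∂z = -5*x*y
(∇×G)₂ = ∂G₁/∂z − ∂G₃/∂x = y^2 - 3
(∇×G)₃ = ∂G₂/∂x − ∂G₁/∂y = 10*x*y + 3*y*z
∇×G = (-5*x*y, y^2 - 3, 10*x*y + 3*y*z)
At (2, 3, -2): (-30, 6, 42).

(-30, 6, 42)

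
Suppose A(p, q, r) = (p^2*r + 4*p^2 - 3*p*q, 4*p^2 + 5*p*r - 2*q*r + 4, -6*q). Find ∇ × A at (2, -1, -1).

(-18, 4, 17)

(∇×A)₁ = ∂A₃/∂q − ∂A₂/∂r = -5*p + 2*q - 6
(∇×A)₂ = ∂A₁/∂r − ∂A₃/∂p = p^2
(∇×A)₃ = ∂A₂/∂p − ∂A₁/∂q = 11*p + 5*r
∇×A = (-5*p + 2*q - 6, p^2, 11*p + 5*r)
At (2, -1, -1): (-18, 4, 17).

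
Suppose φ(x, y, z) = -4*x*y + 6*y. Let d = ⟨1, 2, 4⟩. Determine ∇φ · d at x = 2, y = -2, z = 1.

4

∂φ/∂x = -4*y
∂φ/∂y = -4*x + 6
∂φ/∂z = 0
∇φ at (2, -2, 1) = (8, -2, 0)
∇φ · d = (8)(1) + (-2)(2) + (0)(4) = 4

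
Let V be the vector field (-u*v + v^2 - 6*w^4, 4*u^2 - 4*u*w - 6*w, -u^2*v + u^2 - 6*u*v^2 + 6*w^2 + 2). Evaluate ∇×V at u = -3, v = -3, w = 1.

(∇×V)₁ = ∂V₃/∂v − ∂V₂/∂w = -u^2 - 12*u*v + 4*u + 6
(∇×V)₂ = ∂V₁/∂w − ∂V₃/∂u = 2*u*v - 2*u + 6*v^2 - 24*w^3
(∇×V)₃ = ∂V₂/∂u − ∂V₁/∂v = 9*u - 2*v - 4*w
∇×V = (-u^2 - 12*u*v + 4*u + 6, 2*u*v - 2*u + 6*v^2 - 24*w^3, 9*u - 2*v - 4*w)
At (-3, -3, 1): (-123, 54, -25).

(-123, 54, -25)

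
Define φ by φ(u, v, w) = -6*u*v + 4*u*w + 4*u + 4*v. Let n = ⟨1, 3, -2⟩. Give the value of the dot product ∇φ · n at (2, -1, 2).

-22

∂φ/∂u = -6*v + 4*w + 4
∂φ/∂v = -6*u + 4
∂φ/∂w = 4*u
∇φ at (2, -1, 2) = (18, -8, 8)
∇φ · n = (18)(1) + (-8)(3) + (8)(-2) = -22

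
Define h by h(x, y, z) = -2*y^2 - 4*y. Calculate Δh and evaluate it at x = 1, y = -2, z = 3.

∂²h/∂x² = 0
∂²h/∂y² = -4
∂²h/∂z² = 0
∇²h = -4
At (1, -2, 3): -4.

-4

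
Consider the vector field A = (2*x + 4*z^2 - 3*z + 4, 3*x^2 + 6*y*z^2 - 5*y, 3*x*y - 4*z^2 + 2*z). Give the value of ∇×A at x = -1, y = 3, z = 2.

(-75, 4, -6)

(∇×A)₁ = ∂A₃/∂y − ∂A₂/∂z = 3*x - 12*y*z
(∇×A)₂ = ∂A₁/∂z − ∂A₃/∂x = -3*y + 8*z - 3
(∇×A)₃ = ∂A₂/∂x − ∂A₁/∂y = 6*x
∇×A = (3*x - 12*y*z, -3*y + 8*z - 3, 6*x)
At (-1, 3, 2): (-75, 4, -6).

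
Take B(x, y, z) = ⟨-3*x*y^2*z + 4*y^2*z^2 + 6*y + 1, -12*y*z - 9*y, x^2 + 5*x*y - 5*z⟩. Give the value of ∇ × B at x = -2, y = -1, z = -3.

(-22, -9, 30)

(∇×B)₁ = ∂B₃/∂y − ∂B₂/∂z = 5*x + 12*y
(∇×B)₂ = ∂B₁/∂z − ∂B₃/∂x = -3*x*y^2 - 2*x + 8*y^2*z - 5*y
(∇×B)₃ = ∂B₂/∂x − ∂B₁/∂y = 6*x*y*z - 8*y*z^2 - 6
∇×B = (5*x + 12*y, -3*x*y^2 - 2*x + 8*y^2*z - 5*y, 6*x*y*z - 8*y*z^2 - 6)
At (-2, -1, -3): (-22, -9, 30).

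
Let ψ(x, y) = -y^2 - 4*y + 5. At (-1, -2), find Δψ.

-2

∂²ψ/∂x² = 0
∂²ψ/∂y² = -2
∇²ψ = -2
At (-1, -2): -2.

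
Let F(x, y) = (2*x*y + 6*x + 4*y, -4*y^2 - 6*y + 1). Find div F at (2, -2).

12

∂F₁/∂x = 2*y + 6
∂F₂/∂y = -8*y - 6
∇·F = -6*y
At (2, -2): 12.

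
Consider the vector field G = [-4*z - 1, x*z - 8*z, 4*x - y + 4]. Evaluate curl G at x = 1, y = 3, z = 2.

(6, -8, 2)

(∇×G)₁ = ∂G₃/∂y − ∂G₂/∂z = -x + 7
(∇×G)₂ = ∂G₁/∂z − ∂G₃/∂x = -8
(∇×G)₃ = ∂G₂/∂x − ∂G₁/∂y = z
∇×G = (-x + 7, -8, z)
At (1, 3, 2): (6, -8, 2).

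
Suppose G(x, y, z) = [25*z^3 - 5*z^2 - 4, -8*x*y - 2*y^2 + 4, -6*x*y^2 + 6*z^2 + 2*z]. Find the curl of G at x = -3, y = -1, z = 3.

(-36, 651, 8)

(∇×G)₁ = ∂G₃/∂y − ∂G₂/∂z = -12*x*y
(∇×G)₂ = ∂G₁/∂z − ∂G₃/∂x = 6*y^2 + 75*z^2 - 10*z
(∇×G)₃ = ∂G₂/∂x − ∂G₁/∂y = -8*y
∇×G = (-12*x*y, 6*y^2 + 75*z^2 - 10*z, -8*y)
At (-3, -1, 3): (-36, 651, 8).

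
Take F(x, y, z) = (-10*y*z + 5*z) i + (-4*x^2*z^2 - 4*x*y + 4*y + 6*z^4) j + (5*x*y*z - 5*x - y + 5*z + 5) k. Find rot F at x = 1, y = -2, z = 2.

(∇×F)₁ = ∂F₃/∂y − ∂F₂/∂z = 8*x^2*z + 5*x*z - 24*z^3 - 1
(∇×F)₂ = ∂F₁/∂z − ∂F₃/∂x = -5*y*z - 10*y + 10
(∇×F)₃ = ∂F₂/∂x − ∂F₁/∂y = -8*x*z^2 - 4*y + 10*z
∇×F = (8*x^2*z + 5*x*z - 24*z^3 - 1, -5*y*z - 10*y + 10, -8*x*z^2 - 4*y + 10*z)
At (1, -2, 2): (-167, 50, -4).

(-167, 50, -4)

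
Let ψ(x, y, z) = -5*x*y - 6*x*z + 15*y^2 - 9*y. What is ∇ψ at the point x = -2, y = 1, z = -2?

∂ψ/∂x = -5*y - 6*z
∂ψ/∂y = -5*x + 30*y - 9
∂ψ/∂z = -6*x
∇ψ = (-5*y - 6*z, -5*x + 30*y - 9, -6*x)
At (-2, 1, -2): (7, 31, 12).

(7, 31, 12)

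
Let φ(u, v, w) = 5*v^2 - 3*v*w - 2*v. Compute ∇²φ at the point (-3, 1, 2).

10

∂²φ/∂u² = 0
∂²φ/∂v² = 10
∂²φ/∂w² = 0
∇²φ = 10
At (-3, 1, 2): 10.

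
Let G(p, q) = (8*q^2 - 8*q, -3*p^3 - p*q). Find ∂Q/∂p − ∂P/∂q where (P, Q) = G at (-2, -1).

∂G₂/∂p = -9*p^2 - q
∂G₁/∂q = 16*q - 8
Scalar curl = -9*p^2 - 17*q + 8
At (-2, -1): -11.

-11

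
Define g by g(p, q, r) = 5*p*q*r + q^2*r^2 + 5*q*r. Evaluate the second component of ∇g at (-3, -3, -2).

(∇g)_2 = ∂g/∂q = 5*p*r + 2*q*r^2 + 5*r
At (-3, -3, -2): -4.

-4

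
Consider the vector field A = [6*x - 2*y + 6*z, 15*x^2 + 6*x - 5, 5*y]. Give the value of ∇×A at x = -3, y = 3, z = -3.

(∇×A)₁ = ∂A₃/∂y − ∂A₂/∂z = 5
(∇×A)₂ = ∂A₁/∂z − ∂A₃/∂x = 6
(∇×A)₃ = ∂A₂/∂x − ∂A₁/∂y = 30*x + 8
∇×A = (5, 6, 30*x + 8)
At (-3, 3, -3): (5, 6, -82).

(5, 6, -82)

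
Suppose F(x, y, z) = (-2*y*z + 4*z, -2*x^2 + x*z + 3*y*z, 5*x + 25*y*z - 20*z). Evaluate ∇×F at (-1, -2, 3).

(∇×F)₁ = ∂F₃/∂y − ∂F₂/∂z = -x - 3*y + 25*z
(∇×F)₂ = ∂F₁/∂z − ∂F₃/∂x = -2*y - 1
(∇×F)₃ = ∂F₂/∂x − ∂F₁/∂y = -4*x + 3*z
∇×F = (-x - 3*y + 25*z, -2*y - 1, -4*x + 3*z)
At (-1, -2, 3): (82, 3, 13).

(82, 3, 13)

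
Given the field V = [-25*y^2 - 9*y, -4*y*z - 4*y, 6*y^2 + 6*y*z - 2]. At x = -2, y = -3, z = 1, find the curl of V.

(-42, 0, -141)

(∇×V)₁ = ∂V₃/∂y − ∂V₂/∂z = 16*y + 6*z
(∇×V)₂ = ∂V₁/∂z − ∂V₃/∂x = 0
(∇×V)₃ = ∂V₂/∂x − ∂V₁/∂y = 50*y + 9
∇×V = (16*y + 6*z, 0, 50*y + 9)
At (-2, -3, 1): (-42, 0, -141).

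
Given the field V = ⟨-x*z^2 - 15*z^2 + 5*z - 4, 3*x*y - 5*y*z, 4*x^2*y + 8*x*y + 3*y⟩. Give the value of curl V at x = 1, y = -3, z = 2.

(0, -11, -9)

(∇×V)₁ = ∂V₃/∂y − ∂V₂/∂z = 4*x^2 + 8*x + 5*y + 3
(∇×V)₂ = ∂V₁/∂z − ∂V₃/∂x = -8*x*y - 2*x*z - 8*y - 30*z + 5
(∇×V)₃ = ∂V₂/∂x − ∂V₁/∂y = 3*y
∇×V = (4*x^2 + 8*x + 5*y + 3, -8*x*y - 2*x*z - 8*y - 30*z + 5, 3*y)
At (1, -3, 2): (0, -11, -9).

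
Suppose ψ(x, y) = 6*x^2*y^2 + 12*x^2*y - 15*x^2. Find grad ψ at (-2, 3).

∂ψ/∂x = 12*x*y^2 + 24*x*y - 30*x
∂ψ/∂y = 12*x^2*y + 12*x^2
∇ψ = (12*x*y^2 + 24*x*y - 30*x, 12*x^2*y + 12*x^2)
At (-2, 3): (-300, 192).

(-300, 192)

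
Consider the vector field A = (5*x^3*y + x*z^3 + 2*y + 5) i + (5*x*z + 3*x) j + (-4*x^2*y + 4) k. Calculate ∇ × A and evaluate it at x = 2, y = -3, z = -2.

(-26, -24, -49)

(∇×A)₁ = ∂A₃/∂y − ∂A₂/∂z = -4*x^2 - 5*x
(∇×A)₂ = ∂A₁/∂z − ∂A₃/∂x = 8*x*y + 3*x*z^2
(∇×A)₃ = ∂A₂/∂x − ∂A₁/∂y = -5*x^3 + 5*z + 1
∇×A = (-4*x^2 - 5*x, 8*x*y + 3*x*z^2, -5*x^3 + 5*z + 1)
At (2, -3, -2): (-26, -24, -49).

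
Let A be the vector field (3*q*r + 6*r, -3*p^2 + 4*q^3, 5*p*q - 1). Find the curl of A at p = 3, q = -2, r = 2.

(15, 10, -24)

(∇×A)₁ = ∂A₃/∂q − ∂A₂/∂r = 5*p
(∇×A)₂ = ∂A₁/∂r − ∂A₃/∂p = -2*q + 6
(∇×A)₃ = ∂A₂/∂p − ∂A₁/∂q = -6*p - 3*r
∇×A = (5*p, -2*q + 6, -6*p - 3*r)
At (3, -2, 2): (15, 10, -24).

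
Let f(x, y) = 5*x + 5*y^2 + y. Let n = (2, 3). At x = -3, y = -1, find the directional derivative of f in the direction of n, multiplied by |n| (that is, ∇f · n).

-17

∂f/∂x = 5
∂f/∂y = 10*y + 1
∇f at (-3, -1) = (5, -9)
∇f · n = (5)(2) + (-9)(3) = -17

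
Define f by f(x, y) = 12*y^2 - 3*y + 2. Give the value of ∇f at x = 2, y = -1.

(0, -27)

∂f/∂x = 0
∂f/∂y = 24*y - 3
∇f = (0, 24*y - 3)
At (2, -1): (0, -27).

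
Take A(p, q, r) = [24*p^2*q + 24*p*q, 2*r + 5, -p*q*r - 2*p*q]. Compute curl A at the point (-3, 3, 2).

(10, 12, -144)

(∇×A)₁ = ∂A₃/∂q − ∂A₂/∂r = -p*r - 2*p - 2
(∇×A)₂ = ∂A₁/∂r − ∂A₃/∂p = q*r + 2*q
(∇×A)₃ = ∂A₂/∂p − ∂A₁/∂q = -24*p^2 - 24*p
∇×A = (-p*r - 2*p - 2, q*r + 2*q, -24*p^2 - 24*p)
At (-3, 3, 2): (10, 12, -144).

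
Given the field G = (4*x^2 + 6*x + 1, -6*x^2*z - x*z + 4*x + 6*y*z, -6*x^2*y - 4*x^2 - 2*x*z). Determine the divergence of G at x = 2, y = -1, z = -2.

6

∂G₁/∂x = 8*x + 6
∂G₂/∂y = 6*z
∂G₃/∂z = -2*x
∇·G = 6*x + 6*z + 6
At (2, -1, -2): 6.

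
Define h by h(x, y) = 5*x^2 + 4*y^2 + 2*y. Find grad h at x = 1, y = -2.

(10, -14)

∂h/∂x = 10*x
∂h/∂y = 8*y + 2
∇h = (10*x, 8*y + 2)
At (1, -2): (10, -14).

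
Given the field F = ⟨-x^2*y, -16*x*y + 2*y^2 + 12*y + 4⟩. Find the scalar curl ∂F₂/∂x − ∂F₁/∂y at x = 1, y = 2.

-31

∂F₂/∂x = -16*y
∂F₁/∂y = -x^2
Scalar curl = x^2 - 16*y
At (1, 2): -31.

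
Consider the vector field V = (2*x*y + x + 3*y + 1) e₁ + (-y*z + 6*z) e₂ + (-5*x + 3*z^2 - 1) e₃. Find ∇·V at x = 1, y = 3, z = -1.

2

∂V₁/∂x = 2*y + 1
∂V₂/∂y = -z
∂V₃/∂z = 6*z
∇·V = 2*y + 5*z + 1
At (1, 3, -1): 2.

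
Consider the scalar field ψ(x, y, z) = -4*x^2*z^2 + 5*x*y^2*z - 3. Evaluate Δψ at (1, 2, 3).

∂²ψ/∂x² = -8*z^2
∂²ψ/∂y² = 10*x*z
∂²ψ/∂z² = -8*x^2
∇²ψ = -8*x^2 + 10*x*z - 8*z^2
At (1, 2, 3): -50.

-50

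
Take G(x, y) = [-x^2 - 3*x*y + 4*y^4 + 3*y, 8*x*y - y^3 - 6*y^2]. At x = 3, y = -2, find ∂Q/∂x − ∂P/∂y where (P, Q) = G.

118

∂G₂/∂x = 8*y
∂G₁/∂y = -3*x + 16*y^3 + 3
Scalar curl = 3*x - 16*y^3 + 8*y - 3
At (3, -2): 118.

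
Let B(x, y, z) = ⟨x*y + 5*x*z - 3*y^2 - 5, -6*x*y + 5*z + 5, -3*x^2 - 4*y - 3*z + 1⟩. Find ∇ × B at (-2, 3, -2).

(-9, -22, 2)

(∇×B)₁ = ∂B₃/∂y − ∂B₂/∂z = -9
(∇×B)₂ = ∂B₁/∂z − ∂B₃/∂x = 11*x
(∇×B)₃ = ∂B₂/∂x − ∂B₁/∂y = -x
∇×B = (-9, 11*x, -x)
At (-2, 3, -2): (-9, -22, 2).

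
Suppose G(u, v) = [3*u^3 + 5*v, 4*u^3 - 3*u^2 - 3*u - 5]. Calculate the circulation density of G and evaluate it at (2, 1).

∂G₂/∂u = 12*u^2 - 6*u - 3
∂G₁/∂v = 5
Scalar curl = 12*u^2 - 6*u - 8
At (2, 1): 28.

28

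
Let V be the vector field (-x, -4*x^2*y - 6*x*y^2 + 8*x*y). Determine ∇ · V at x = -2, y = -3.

∂V₁/∂x = -1
∂V₂/∂y = -4*x^2 - 12*x*y + 8*x
∇·V = -4*x^2 - 12*x*y + 8*x - 1
At (-2, -3): -105.

-105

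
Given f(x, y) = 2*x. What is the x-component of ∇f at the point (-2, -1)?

(∇f)_1 = ∂f/∂x = 2
At (-2, -1): 2.

2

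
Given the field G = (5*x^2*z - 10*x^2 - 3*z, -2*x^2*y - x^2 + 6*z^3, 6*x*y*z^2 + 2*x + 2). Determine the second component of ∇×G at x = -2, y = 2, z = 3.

(∇×G)_2 = ∂G₁/∂z − ∂G₃/∂x
= 5*x^2 - 3 − (6*y*z^2 + 2)
= 5*x^2 - 6*y*z^2 - 5
At (-2, 2, 3): -93.

-93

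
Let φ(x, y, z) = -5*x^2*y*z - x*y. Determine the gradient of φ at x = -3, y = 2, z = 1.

∂φ/∂x = -10*x*y*z - y
∂φ/∂y = -5*x^2*z - x
∂φ/∂z = -5*x^2*y
∇φ = (-10*x*y*z - y, -5*x^2*z - x, -5*x^2*y)
At (-3, 2, 1): (58, -42, -90).

(58, -42, -90)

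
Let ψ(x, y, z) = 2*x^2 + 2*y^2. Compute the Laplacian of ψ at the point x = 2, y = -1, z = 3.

∂²ψ/∂x² = 4
∂²ψ/∂y² = 4
∂²ψ/∂z² = 0
∇²ψ = 8
At (2, -1, 3): 8.

8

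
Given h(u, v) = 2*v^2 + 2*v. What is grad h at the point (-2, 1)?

∂h/∂u = 0
∂h/∂v = 4*v + 2
∇h = (0, 4*v + 2)
At (-2, 1): (0, 6).

(0, 6)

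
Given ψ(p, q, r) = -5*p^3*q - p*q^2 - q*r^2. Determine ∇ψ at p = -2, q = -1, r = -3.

∂ψ/∂p = -15*p^2*q - q^2
∂ψ/∂q = -5*p^3 - 2*p*q - r^2
∂ψ/∂r = -2*q*r
∇ψ = (-15*p^2*q - q^2, -5*p^3 - 2*p*q - r^2, -2*q*r)
At (-2, -1, -3): (59, 27, -6).

(59, 27, -6)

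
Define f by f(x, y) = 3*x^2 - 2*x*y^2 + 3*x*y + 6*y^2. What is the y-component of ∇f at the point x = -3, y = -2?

-57

(∇f)_2 = ∂f/∂y = -4*x*y + 3*x + 12*y
At (-3, -2): -57.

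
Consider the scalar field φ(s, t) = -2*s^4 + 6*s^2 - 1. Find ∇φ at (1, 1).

∂φ/∂s = -8*s^3 + 12*s
∂φ/∂t = 0
∇φ = (-8*s^3 + 12*s, 0)
At (1, 1): (4, 0).

(4, 0)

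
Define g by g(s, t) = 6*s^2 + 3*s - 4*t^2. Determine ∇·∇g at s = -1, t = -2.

∂²g/∂s² = 12
∂²g/∂t² = -8
∇²g = 4
At (-1, -2): 4.

4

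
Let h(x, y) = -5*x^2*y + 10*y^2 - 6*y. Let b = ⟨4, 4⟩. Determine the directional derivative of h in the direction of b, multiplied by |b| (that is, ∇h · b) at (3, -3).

-84

∂h/∂x = -10*x*y
∂h/∂y = -5*x^2 + 20*y - 6
∇h at (3, -3) = (90, -111)
∇h · b = (90)(4) + (-111)(4) = -84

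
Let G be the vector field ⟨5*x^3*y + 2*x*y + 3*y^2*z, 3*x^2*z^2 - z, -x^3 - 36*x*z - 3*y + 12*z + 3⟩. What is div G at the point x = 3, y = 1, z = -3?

∂G₁/∂x = 15*x^2*y + 2*y
∂G₂/∂y = 0
∂G₃/∂z = -36*x + 12
∇·G = 15*x^2*y - 36*x + 2*y + 12
At (3, 1, -3): 41.

41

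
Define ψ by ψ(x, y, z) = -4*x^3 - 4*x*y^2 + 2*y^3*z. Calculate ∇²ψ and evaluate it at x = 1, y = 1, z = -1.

-44

∂²ψ/∂x² = -24*x
∂²ψ/∂y² = 4*(-2*x + 3*y*z)
∂²ψ/∂z² = 0
∇²ψ = -32*x + 12*y*z
At (1, 1, -1): -44.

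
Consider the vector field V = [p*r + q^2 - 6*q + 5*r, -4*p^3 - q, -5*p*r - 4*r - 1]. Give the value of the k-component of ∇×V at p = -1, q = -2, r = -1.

-2

(∇×V)_3 = ∂V₂/∂p − ∂V₁/∂q
= -12*p^2 − (2*q - 6)
= -12*p^2 - 2*q + 6
At (-1, -2, -1): -2.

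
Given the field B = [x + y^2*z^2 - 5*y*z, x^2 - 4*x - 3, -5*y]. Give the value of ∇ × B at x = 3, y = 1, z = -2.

(∇×B)₁ = ∂B₃/∂y − ∂B₂/∂z = -5
(∇×B)₂ = ∂B₁/∂z − ∂B₃/∂x = 2*y^2*z - 5*y
(∇×B)₃ = ∂B₂/∂x − ∂B₁/∂y = 2*x - 2*y*z^2 + 5*z - 4
∇×B = (-5, 2*y^2*z - 5*y, 2*x - 2*y*z^2 + 5*z - 4)
At (3, 1, -2): (-5, -9, -16).

(-5, -9, -16)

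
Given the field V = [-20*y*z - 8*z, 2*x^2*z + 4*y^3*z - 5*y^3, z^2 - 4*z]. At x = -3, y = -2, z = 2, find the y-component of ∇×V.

32

(∇×V)_2 = ∂V₁/∂z − ∂V₃/∂x
= -20*y - 8 − (0)
= -20*y - 8
At (-3, -2, 2): 32.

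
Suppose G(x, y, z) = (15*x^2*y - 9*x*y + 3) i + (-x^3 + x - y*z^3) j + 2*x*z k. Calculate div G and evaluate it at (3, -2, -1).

-155

∂G₁/∂x = 30*x*y - 9*y
∂G₂/∂y = -z^3
∂G₃/∂z = 2*x
∇·G = 30*x*y + 2*x - 9*y - z^3
At (3, -2, -1): -155.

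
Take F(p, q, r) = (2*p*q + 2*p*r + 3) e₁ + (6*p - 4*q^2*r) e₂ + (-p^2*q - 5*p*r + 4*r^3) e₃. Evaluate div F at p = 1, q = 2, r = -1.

∂F₁/∂p = 2*q + 2*r
∂F₂/∂q = -8*q*r
∂F₃/∂r = -5*p + 12*r^2
∇·F = -5*p - 8*q*r + 2*q + 12*r^2 + 2*r
At (1, 2, -1): 25.

25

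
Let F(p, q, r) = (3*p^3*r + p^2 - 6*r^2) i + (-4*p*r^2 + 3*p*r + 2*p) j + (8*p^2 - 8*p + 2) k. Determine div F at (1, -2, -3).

-25

∂F₁/∂p = 9*p^2*r + 2*p
∂F₂/∂q = 0
∂F₃/∂r = 0
∇·F = 9*p^2*r + 2*p
At (1, -2, -3): -25.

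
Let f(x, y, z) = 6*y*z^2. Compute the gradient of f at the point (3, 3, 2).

(0, 24, 72)

∂f/∂x = 0
∂f/∂y = 6*z^2
∂f/∂z = 12*y*z
∇f = (0, 6*z^2, 12*y*z)
At (3, 3, 2): (0, 24, 72).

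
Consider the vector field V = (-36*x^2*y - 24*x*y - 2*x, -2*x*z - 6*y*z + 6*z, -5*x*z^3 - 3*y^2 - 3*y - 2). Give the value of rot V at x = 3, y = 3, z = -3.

(∇×V)₁ = ∂V₃/∂y − ∂V₂/∂z = 2*x - 9
(∇×V)₂ = ∂V₁/∂z − ∂V₃/∂x = 5*z^3
(∇×V)₃ = ∂V₂/∂x − ∂V₁/∂y = 36*x^2 + 24*x - 2*z
∇×V = (2*x - 9, 5*z^3, 36*x^2 + 24*x - 2*z)
At (3, 3, -3): (-3, -135, 402).

(-3, -135, 402)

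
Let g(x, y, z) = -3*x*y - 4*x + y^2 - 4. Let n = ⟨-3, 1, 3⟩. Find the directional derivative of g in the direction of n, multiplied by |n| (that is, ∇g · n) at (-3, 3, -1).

∂g/∂x = -3*y - 4
∂g/∂y = -3*x + 2*y
∂g/∂z = 0
∇g at (-3, 3, -1) = (-13, 15, 0)
∇g · n = (-13)(-3) + (15)(1) + (0)(3) = 54

54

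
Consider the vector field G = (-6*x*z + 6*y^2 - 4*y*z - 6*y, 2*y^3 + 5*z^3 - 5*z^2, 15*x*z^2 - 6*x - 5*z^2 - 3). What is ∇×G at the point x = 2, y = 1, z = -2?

(∇×G)₁ = ∂G₃/∂y − ∂G₂/∂z = -15*z^2 + 10*z
(∇×G)₂ = ∂G₁/∂z − ∂G₃/∂x = -6*x - 4*y - 15*z^2 + 6
(∇×G)₃ = ∂G₂/∂x − ∂G₁/∂y = -12*y + 4*z + 6
∇×G = (-15*z^2 + 10*z, -6*x - 4*y - 15*z^2 + 6, -12*y + 4*z + 6)
At (2, 1, -2): (-80, -70, -14).

(-80, -70, -14)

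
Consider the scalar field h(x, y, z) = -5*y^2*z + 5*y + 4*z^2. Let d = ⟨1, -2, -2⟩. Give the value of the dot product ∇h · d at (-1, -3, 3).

-148

∂h/∂x = 0
∂h/∂y = -10*y*z + 5
∂h/∂z = -5*y^2 + 8*z
∇h at (-1, -3, 3) = (0, 95, -21)
∇h · d = (0)(1) + (95)(-2) + (-21)(-2) = -148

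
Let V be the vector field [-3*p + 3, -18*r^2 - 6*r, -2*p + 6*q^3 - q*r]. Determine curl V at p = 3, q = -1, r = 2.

(∇×V)₁ = ∂V₃/∂q − ∂V₂/∂r = 18*q^2 + 35*r + 6
(∇×V)₂ = ∂V₁/∂r − ∂V₃/∂p = 2
(∇×V)₃ = ∂V₂/∂p − ∂V₁/∂q = 0
∇×V = (18*q^2 + 35*r + 6, 2, 0)
At (3, -1, 2): (94, 2, 0).

(94, 2, 0)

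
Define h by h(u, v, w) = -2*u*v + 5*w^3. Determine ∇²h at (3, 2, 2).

∂²h/∂u² = 0
∂²h/∂v² = 0
∂²h/∂w² = 30*w
∇²h = 30*w
At (3, 2, 2): 60.

60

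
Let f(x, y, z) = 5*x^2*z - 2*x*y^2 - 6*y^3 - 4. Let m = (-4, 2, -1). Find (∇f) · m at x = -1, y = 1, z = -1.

-65

∂f/∂x = 10*x*z - 2*y^2
∂f/∂y = -4*x*y - 18*y^2
∂f/∂z = 5*x^2
∇f at (-1, 1, -1) = (8, -14, 5)
∇f · m = (8)(-4) + (-14)(2) + (5)(-1) = -65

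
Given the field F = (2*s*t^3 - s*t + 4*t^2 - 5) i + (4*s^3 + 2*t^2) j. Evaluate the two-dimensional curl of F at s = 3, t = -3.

∂F₂/∂s = 12*s^2
∂F₁/∂t = 6*s*t^2 - s + 8*t
Scalar curl = 12*s^2 - 6*s*t^2 + s - 8*t
At (3, -3): -27.

-27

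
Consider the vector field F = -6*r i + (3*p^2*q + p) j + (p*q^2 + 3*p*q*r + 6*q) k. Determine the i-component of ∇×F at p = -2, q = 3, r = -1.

0

(∇×F)_1 = ∂F₃/∂q − ∂F₂/∂r
= 2*p*q + 3*p*r + 6 − (0)
= 2*p*q + 3*p*r + 6
At (-2, 3, -1): 0.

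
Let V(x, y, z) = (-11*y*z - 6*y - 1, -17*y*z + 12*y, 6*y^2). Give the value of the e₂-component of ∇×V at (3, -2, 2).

(∇×V)_2 = ∂V₁/∂z − ∂V₃/∂x
= -11*y − (0)
= -11*y
At (3, -2, 2): 22.

22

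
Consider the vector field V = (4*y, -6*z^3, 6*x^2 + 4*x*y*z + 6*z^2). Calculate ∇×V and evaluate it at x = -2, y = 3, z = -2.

(88, 48, -4)

(∇×V)₁ = ∂V₃/∂y − ∂V₂/∂z = 4*x*z + 18*z^2
(∇×V)₂ = ∂V₁/∂z − ∂V₃/∂x = -12*x - 4*y*z
(∇×V)₃ = ∂V₂/∂x − ∂V₁/∂y = -4
∇×V = (4*x*z + 18*z^2, -12*x - 4*y*z, -4)
At (-2, 3, -2): (88, 48, -4).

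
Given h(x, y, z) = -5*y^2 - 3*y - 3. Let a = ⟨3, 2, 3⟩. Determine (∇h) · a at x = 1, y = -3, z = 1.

54

∂h/∂x = 0
∂h/∂y = -10*y - 3
∂h/∂z = 0
∇h at (1, -3, 1) = (0, 27, 0)
∇h · a = (0)(3) + (27)(2) + (0)(3) = 54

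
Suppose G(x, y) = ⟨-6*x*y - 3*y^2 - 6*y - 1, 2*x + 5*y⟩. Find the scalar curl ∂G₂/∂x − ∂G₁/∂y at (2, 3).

38

∂G₂/∂x = 2
∂G₁/∂y = -6*x - 6*y - 6
Scalar curl = 6*x + 6*y + 8
At (2, 3): 38.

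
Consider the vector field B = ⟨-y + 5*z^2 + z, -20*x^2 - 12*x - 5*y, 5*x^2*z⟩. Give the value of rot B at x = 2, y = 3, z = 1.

(∇×B)₁ = ∂B₃/∂y − ∂B₂/∂z = 0
(∇×B)₂ = ∂B₁/∂z − ∂B₃/∂x = -10*x*z + 10*z + 1
(∇×B)₃ = ∂B₂/∂x − ∂B₁/∂y = -40*x - 11
∇×B = (0, -10*x*z + 10*z + 1, -40*x - 11)
At (2, 3, 1): (0, -9, -91).

(0, -9, -91)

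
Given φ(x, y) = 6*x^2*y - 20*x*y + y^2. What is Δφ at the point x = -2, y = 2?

26

∂²φ/∂x² = 12*y
∂²φ/∂y² = 2
∇²φ = 12*y + 2
At (-2, 2): 26.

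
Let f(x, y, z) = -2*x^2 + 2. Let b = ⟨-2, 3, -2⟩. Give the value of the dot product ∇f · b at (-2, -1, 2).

-16

∂f/∂x = -4*x
∂f/∂y = 0
∂f/∂z = 0
∇f at (-2, -1, 2) = (8, 0, 0)
∇f · b = (8)(-2) + (0)(3) + (0)(-2) = -16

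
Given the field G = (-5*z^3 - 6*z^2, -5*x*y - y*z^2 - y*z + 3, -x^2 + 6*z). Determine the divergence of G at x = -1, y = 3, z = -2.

9

∂G₁/∂x = 0
∂G₂/∂y = -5*x - z^2 - z
∂G₃/∂z = 6
∇·G = -5*x - z^2 - z + 6
At (-1, 3, -2): 9.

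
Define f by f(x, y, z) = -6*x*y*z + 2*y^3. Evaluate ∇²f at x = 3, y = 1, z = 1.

12

∂²f/∂x² = 0
∂²f/∂y² = 12*y
∂²f/∂z² = 0
∇²f = 12*y
At (3, 1, 1): 12.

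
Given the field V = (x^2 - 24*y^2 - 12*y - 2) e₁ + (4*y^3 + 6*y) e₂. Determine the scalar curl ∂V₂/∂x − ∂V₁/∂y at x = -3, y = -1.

-36

∂V₂/∂x = 0
∂V₁/∂y = -48*y - 12
Scalar curl = 48*y + 12
At (-3, -1): -36.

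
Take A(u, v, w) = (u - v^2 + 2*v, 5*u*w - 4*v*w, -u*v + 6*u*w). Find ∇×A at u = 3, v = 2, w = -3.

(∇×A)₁ = ∂A₃/∂v − ∂A₂/∂w = -6*u + 4*v
(∇×A)₂ = ∂A₁/∂w − ∂A₃/∂u = v - 6*w
(∇×A)₃ = ∂A₂/∂u − ∂A₁/∂v = 2*v + 5*w - 2
∇×A = (-6*u + 4*v, v - 6*w, 2*v + 5*w - 2)
At (3, 2, -3): (-10, 20, -13).

(-10, 20, -13)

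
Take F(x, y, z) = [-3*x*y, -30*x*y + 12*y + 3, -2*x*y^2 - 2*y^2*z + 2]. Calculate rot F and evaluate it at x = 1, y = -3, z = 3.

(∇×F)₁ = ∂F₃/∂y − ∂F₂/∂z = -4*x*y - 4*y*z
(∇×F)₂ = ∂F₁/∂z − ∂F₃/∂x = 2*y^2
(∇×F)₃ = ∂F₂/∂x − ∂F₁/∂y = 3*x - 30*y
∇×F = (-4*x*y - 4*y*z, 2*y^2, 3*x - 30*y)
At (1, -3, 3): (48, 18, 93).

(48, 18, 93)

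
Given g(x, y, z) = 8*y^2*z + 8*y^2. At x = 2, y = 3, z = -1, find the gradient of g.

∂g/∂x = 0
∂g/∂y = 16*y*z + 16*y
∂g/∂z = 8*y^2
∇g = (0, 16*y*z + 16*y, 8*y^2)
At (2, 3, -1): (0, 0, 72).

(0, 0, 72)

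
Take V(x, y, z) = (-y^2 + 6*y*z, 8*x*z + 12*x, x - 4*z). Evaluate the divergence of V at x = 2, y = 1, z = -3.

-4

∂V₁/∂x = 0
∂V₂/∂y = 0
∂V₃/∂z = -4
∇·V = -4
At (2, 1, -3): -4.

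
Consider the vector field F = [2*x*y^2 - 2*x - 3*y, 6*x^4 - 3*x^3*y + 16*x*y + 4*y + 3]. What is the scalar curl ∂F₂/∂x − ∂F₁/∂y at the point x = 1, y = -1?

∂F₂/∂x = 24*x^3 - 9*x^2*y + 16*y
∂F₁/∂y = 4*x*y - 3
Scalar curl = 24*x^3 - 9*x^2*y - 4*x*y + 16*y + 3
At (1, -1): 24.

24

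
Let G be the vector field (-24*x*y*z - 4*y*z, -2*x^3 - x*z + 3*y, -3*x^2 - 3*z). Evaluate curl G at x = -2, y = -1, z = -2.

(∇×G)₁ = ∂G₃/∂y − ∂G₂/∂z = x
(∇×G)₂ = ∂G₁/∂z − ∂G₃/∂x = -24*x*y + 6*x - 4*y
(∇×G)₃ = ∂G₂/∂x − ∂G₁/∂y = -6*x^2 + 24*x*z + 3*z
∇×G = (x, -24*x*y + 6*x - 4*y, -6*x^2 + 24*x*z + 3*z)
At (-2, -1, -2): (-2, -56, 66).

(-2, -56, 66)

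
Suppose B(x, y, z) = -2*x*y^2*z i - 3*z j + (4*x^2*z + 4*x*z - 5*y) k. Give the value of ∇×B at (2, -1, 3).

(-2, -64, -24)

(∇×B)₁ = ∂B₃/∂y − ∂B₂/∂z = -2
(∇×B)₂ = ∂B₁/∂z − ∂B₃/∂x = -2*x*y^2 - 8*x*z - 4*z
(∇×B)₃ = ∂B₂/∂x − ∂B₁/∂y = 4*x*y*z
∇×B = (-2, -2*x*y^2 - 8*x*z - 4*z, 4*x*y*z)
At (2, -1, 3): (-2, -64, -24).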